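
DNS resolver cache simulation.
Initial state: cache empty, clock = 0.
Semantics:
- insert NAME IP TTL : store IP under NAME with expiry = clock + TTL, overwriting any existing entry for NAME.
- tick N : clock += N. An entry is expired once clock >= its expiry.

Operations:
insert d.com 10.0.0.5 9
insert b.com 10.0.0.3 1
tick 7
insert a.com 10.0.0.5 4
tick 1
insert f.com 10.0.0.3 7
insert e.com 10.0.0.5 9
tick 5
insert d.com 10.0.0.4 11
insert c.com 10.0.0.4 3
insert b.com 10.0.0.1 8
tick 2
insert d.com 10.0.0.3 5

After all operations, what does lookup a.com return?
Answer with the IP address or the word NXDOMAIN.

Answer: NXDOMAIN

Derivation:
Op 1: insert d.com -> 10.0.0.5 (expiry=0+9=9). clock=0
Op 2: insert b.com -> 10.0.0.3 (expiry=0+1=1). clock=0
Op 3: tick 7 -> clock=7. purged={b.com}
Op 4: insert a.com -> 10.0.0.5 (expiry=7+4=11). clock=7
Op 5: tick 1 -> clock=8.
Op 6: insert f.com -> 10.0.0.3 (expiry=8+7=15). clock=8
Op 7: insert e.com -> 10.0.0.5 (expiry=8+9=17). clock=8
Op 8: tick 5 -> clock=13. purged={a.com,d.com}
Op 9: insert d.com -> 10.0.0.4 (expiry=13+11=24). clock=13
Op 10: insert c.com -> 10.0.0.4 (expiry=13+3=16). clock=13
Op 11: insert b.com -> 10.0.0.1 (expiry=13+8=21). clock=13
Op 12: tick 2 -> clock=15. purged={f.com}
Op 13: insert d.com -> 10.0.0.3 (expiry=15+5=20). clock=15
lookup a.com: not in cache (expired or never inserted)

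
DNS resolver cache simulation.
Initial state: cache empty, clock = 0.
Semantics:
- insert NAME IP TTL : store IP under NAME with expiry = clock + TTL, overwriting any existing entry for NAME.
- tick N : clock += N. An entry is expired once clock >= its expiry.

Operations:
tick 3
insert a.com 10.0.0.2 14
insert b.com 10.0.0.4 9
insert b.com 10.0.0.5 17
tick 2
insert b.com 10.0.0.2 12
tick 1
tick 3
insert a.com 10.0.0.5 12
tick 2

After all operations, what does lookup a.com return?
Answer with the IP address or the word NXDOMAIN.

Answer: 10.0.0.5

Derivation:
Op 1: tick 3 -> clock=3.
Op 2: insert a.com -> 10.0.0.2 (expiry=3+14=17). clock=3
Op 3: insert b.com -> 10.0.0.4 (expiry=3+9=12). clock=3
Op 4: insert b.com -> 10.0.0.5 (expiry=3+17=20). clock=3
Op 5: tick 2 -> clock=5.
Op 6: insert b.com -> 10.0.0.2 (expiry=5+12=17). clock=5
Op 7: tick 1 -> clock=6.
Op 8: tick 3 -> clock=9.
Op 9: insert a.com -> 10.0.0.5 (expiry=9+12=21). clock=9
Op 10: tick 2 -> clock=11.
lookup a.com: present, ip=10.0.0.5 expiry=21 > clock=11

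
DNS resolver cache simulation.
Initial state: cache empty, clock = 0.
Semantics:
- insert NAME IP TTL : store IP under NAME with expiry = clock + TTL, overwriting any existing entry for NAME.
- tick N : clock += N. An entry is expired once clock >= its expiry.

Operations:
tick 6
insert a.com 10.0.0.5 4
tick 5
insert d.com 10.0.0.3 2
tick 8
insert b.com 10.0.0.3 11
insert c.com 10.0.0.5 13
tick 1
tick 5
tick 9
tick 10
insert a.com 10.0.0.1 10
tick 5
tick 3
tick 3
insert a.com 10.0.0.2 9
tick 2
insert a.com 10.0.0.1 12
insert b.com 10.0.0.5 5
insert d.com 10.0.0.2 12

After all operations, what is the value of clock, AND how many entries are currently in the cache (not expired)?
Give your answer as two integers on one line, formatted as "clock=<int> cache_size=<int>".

Answer: clock=57 cache_size=3

Derivation:
Op 1: tick 6 -> clock=6.
Op 2: insert a.com -> 10.0.0.5 (expiry=6+4=10). clock=6
Op 3: tick 5 -> clock=11. purged={a.com}
Op 4: insert d.com -> 10.0.0.3 (expiry=11+2=13). clock=11
Op 5: tick 8 -> clock=19. purged={d.com}
Op 6: insert b.com -> 10.0.0.3 (expiry=19+11=30). clock=19
Op 7: insert c.com -> 10.0.0.5 (expiry=19+13=32). clock=19
Op 8: tick 1 -> clock=20.
Op 9: tick 5 -> clock=25.
Op 10: tick 9 -> clock=34. purged={b.com,c.com}
Op 11: tick 10 -> clock=44.
Op 12: insert a.com -> 10.0.0.1 (expiry=44+10=54). clock=44
Op 13: tick 5 -> clock=49.
Op 14: tick 3 -> clock=52.
Op 15: tick 3 -> clock=55. purged={a.com}
Op 16: insert a.com -> 10.0.0.2 (expiry=55+9=64). clock=55
Op 17: tick 2 -> clock=57.
Op 18: insert a.com -> 10.0.0.1 (expiry=57+12=69). clock=57
Op 19: insert b.com -> 10.0.0.5 (expiry=57+5=62). clock=57
Op 20: insert d.com -> 10.0.0.2 (expiry=57+12=69). clock=57
Final clock = 57
Final cache (unexpired): {a.com,b.com,d.com} -> size=3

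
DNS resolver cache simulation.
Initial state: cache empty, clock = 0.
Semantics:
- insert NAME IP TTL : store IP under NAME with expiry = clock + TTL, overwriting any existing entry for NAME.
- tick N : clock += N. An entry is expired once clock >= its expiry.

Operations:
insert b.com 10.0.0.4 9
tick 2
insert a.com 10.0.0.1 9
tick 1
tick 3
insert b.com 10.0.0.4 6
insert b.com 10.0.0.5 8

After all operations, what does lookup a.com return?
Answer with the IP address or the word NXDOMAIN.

Answer: 10.0.0.1

Derivation:
Op 1: insert b.com -> 10.0.0.4 (expiry=0+9=9). clock=0
Op 2: tick 2 -> clock=2.
Op 3: insert a.com -> 10.0.0.1 (expiry=2+9=11). clock=2
Op 4: tick 1 -> clock=3.
Op 5: tick 3 -> clock=6.
Op 6: insert b.com -> 10.0.0.4 (expiry=6+6=12). clock=6
Op 7: insert b.com -> 10.0.0.5 (expiry=6+8=14). clock=6
lookup a.com: present, ip=10.0.0.1 expiry=11 > clock=6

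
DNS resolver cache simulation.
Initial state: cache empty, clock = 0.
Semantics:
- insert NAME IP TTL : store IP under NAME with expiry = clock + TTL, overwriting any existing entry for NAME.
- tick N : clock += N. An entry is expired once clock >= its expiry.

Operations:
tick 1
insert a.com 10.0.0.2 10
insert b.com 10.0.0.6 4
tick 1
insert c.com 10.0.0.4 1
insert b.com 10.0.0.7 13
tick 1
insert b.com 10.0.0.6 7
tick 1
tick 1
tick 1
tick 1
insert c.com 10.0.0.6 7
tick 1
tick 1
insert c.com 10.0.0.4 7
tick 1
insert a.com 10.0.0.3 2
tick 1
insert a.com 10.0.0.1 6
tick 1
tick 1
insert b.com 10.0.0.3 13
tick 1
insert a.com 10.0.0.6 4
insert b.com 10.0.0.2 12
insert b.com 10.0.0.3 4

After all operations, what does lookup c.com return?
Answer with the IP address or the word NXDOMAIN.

Op 1: tick 1 -> clock=1.
Op 2: insert a.com -> 10.0.0.2 (expiry=1+10=11). clock=1
Op 3: insert b.com -> 10.0.0.6 (expiry=1+4=5). clock=1
Op 4: tick 1 -> clock=2.
Op 5: insert c.com -> 10.0.0.4 (expiry=2+1=3). clock=2
Op 6: insert b.com -> 10.0.0.7 (expiry=2+13=15). clock=2
Op 7: tick 1 -> clock=3. purged={c.com}
Op 8: insert b.com -> 10.0.0.6 (expiry=3+7=10). clock=3
Op 9: tick 1 -> clock=4.
Op 10: tick 1 -> clock=5.
Op 11: tick 1 -> clock=6.
Op 12: tick 1 -> clock=7.
Op 13: insert c.com -> 10.0.0.6 (expiry=7+7=14). clock=7
Op 14: tick 1 -> clock=8.
Op 15: tick 1 -> clock=9.
Op 16: insert c.com -> 10.0.0.4 (expiry=9+7=16). clock=9
Op 17: tick 1 -> clock=10. purged={b.com}
Op 18: insert a.com -> 10.0.0.3 (expiry=10+2=12). clock=10
Op 19: tick 1 -> clock=11.
Op 20: insert a.com -> 10.0.0.1 (expiry=11+6=17). clock=11
Op 21: tick 1 -> clock=12.
Op 22: tick 1 -> clock=13.
Op 23: insert b.com -> 10.0.0.3 (expiry=13+13=26). clock=13
Op 24: tick 1 -> clock=14.
Op 25: insert a.com -> 10.0.0.6 (expiry=14+4=18). clock=14
Op 26: insert b.com -> 10.0.0.2 (expiry=14+12=26). clock=14
Op 27: insert b.com -> 10.0.0.3 (expiry=14+4=18). clock=14
lookup c.com: present, ip=10.0.0.4 expiry=16 > clock=14

Answer: 10.0.0.4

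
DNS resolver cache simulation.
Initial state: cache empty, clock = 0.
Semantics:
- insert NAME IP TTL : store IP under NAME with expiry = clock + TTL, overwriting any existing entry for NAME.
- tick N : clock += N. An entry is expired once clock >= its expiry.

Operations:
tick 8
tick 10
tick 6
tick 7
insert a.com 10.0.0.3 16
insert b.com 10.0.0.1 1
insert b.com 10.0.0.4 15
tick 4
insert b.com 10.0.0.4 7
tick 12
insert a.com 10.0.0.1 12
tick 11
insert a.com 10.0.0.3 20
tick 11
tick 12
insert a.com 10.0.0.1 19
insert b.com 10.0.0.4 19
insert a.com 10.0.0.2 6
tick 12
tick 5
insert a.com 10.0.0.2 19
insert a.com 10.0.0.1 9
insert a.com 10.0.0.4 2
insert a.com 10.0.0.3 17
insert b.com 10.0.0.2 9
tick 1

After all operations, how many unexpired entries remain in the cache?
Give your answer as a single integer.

Answer: 2

Derivation:
Op 1: tick 8 -> clock=8.
Op 2: tick 10 -> clock=18.
Op 3: tick 6 -> clock=24.
Op 4: tick 7 -> clock=31.
Op 5: insert a.com -> 10.0.0.3 (expiry=31+16=47). clock=31
Op 6: insert b.com -> 10.0.0.1 (expiry=31+1=32). clock=31
Op 7: insert b.com -> 10.0.0.4 (expiry=31+15=46). clock=31
Op 8: tick 4 -> clock=35.
Op 9: insert b.com -> 10.0.0.4 (expiry=35+7=42). clock=35
Op 10: tick 12 -> clock=47. purged={a.com,b.com}
Op 11: insert a.com -> 10.0.0.1 (expiry=47+12=59). clock=47
Op 12: tick 11 -> clock=58.
Op 13: insert a.com -> 10.0.0.3 (expiry=58+20=78). clock=58
Op 14: tick 11 -> clock=69.
Op 15: tick 12 -> clock=81. purged={a.com}
Op 16: insert a.com -> 10.0.0.1 (expiry=81+19=100). clock=81
Op 17: insert b.com -> 10.0.0.4 (expiry=81+19=100). clock=81
Op 18: insert a.com -> 10.0.0.2 (expiry=81+6=87). clock=81
Op 19: tick 12 -> clock=93. purged={a.com}
Op 20: tick 5 -> clock=98.
Op 21: insert a.com -> 10.0.0.2 (expiry=98+19=117). clock=98
Op 22: insert a.com -> 10.0.0.1 (expiry=98+9=107). clock=98
Op 23: insert a.com -> 10.0.0.4 (expiry=98+2=100). clock=98
Op 24: insert a.com -> 10.0.0.3 (expiry=98+17=115). clock=98
Op 25: insert b.com -> 10.0.0.2 (expiry=98+9=107). clock=98
Op 26: tick 1 -> clock=99.
Final cache (unexpired): {a.com,b.com} -> size=2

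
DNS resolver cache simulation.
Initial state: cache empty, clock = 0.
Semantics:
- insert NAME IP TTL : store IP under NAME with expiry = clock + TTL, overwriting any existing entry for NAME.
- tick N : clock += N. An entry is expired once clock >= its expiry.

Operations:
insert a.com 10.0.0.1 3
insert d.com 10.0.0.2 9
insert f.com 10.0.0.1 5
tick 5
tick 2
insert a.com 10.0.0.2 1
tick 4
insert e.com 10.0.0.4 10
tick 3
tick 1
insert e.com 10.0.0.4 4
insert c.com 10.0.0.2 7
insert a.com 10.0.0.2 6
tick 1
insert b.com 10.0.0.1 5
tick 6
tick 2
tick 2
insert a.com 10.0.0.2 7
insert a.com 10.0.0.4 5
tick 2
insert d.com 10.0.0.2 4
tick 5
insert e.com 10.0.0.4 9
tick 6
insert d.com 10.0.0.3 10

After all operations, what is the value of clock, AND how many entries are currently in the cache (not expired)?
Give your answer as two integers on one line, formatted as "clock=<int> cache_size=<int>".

Op 1: insert a.com -> 10.0.0.1 (expiry=0+3=3). clock=0
Op 2: insert d.com -> 10.0.0.2 (expiry=0+9=9). clock=0
Op 3: insert f.com -> 10.0.0.1 (expiry=0+5=5). clock=0
Op 4: tick 5 -> clock=5. purged={a.com,f.com}
Op 5: tick 2 -> clock=7.
Op 6: insert a.com -> 10.0.0.2 (expiry=7+1=8). clock=7
Op 7: tick 4 -> clock=11. purged={a.com,d.com}
Op 8: insert e.com -> 10.0.0.4 (expiry=11+10=21). clock=11
Op 9: tick 3 -> clock=14.
Op 10: tick 1 -> clock=15.
Op 11: insert e.com -> 10.0.0.4 (expiry=15+4=19). clock=15
Op 12: insert c.com -> 10.0.0.2 (expiry=15+7=22). clock=15
Op 13: insert a.com -> 10.0.0.2 (expiry=15+6=21). clock=15
Op 14: tick 1 -> clock=16.
Op 15: insert b.com -> 10.0.0.1 (expiry=16+5=21). clock=16
Op 16: tick 6 -> clock=22. purged={a.com,b.com,c.com,e.com}
Op 17: tick 2 -> clock=24.
Op 18: tick 2 -> clock=26.
Op 19: insert a.com -> 10.0.0.2 (expiry=26+7=33). clock=26
Op 20: insert a.com -> 10.0.0.4 (expiry=26+5=31). clock=26
Op 21: tick 2 -> clock=28.
Op 22: insert d.com -> 10.0.0.2 (expiry=28+4=32). clock=28
Op 23: tick 5 -> clock=33. purged={a.com,d.com}
Op 24: insert e.com -> 10.0.0.4 (expiry=33+9=42). clock=33
Op 25: tick 6 -> clock=39.
Op 26: insert d.com -> 10.0.0.3 (expiry=39+10=49). clock=39
Final clock = 39
Final cache (unexpired): {d.com,e.com} -> size=2

Answer: clock=39 cache_size=2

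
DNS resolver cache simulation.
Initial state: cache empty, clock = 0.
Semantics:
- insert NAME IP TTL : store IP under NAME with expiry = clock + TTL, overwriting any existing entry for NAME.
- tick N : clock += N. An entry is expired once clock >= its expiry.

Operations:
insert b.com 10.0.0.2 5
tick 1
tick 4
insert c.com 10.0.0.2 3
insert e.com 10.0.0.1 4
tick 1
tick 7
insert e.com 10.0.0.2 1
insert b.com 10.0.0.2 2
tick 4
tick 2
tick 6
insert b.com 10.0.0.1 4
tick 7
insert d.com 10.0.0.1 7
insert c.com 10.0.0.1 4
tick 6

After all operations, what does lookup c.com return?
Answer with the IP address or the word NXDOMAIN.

Answer: NXDOMAIN

Derivation:
Op 1: insert b.com -> 10.0.0.2 (expiry=0+5=5). clock=0
Op 2: tick 1 -> clock=1.
Op 3: tick 4 -> clock=5. purged={b.com}
Op 4: insert c.com -> 10.0.0.2 (expiry=5+3=8). clock=5
Op 5: insert e.com -> 10.0.0.1 (expiry=5+4=9). clock=5
Op 6: tick 1 -> clock=6.
Op 7: tick 7 -> clock=13. purged={c.com,e.com}
Op 8: insert e.com -> 10.0.0.2 (expiry=13+1=14). clock=13
Op 9: insert b.com -> 10.0.0.2 (expiry=13+2=15). clock=13
Op 10: tick 4 -> clock=17. purged={b.com,e.com}
Op 11: tick 2 -> clock=19.
Op 12: tick 6 -> clock=25.
Op 13: insert b.com -> 10.0.0.1 (expiry=25+4=29). clock=25
Op 14: tick 7 -> clock=32. purged={b.com}
Op 15: insert d.com -> 10.0.0.1 (expiry=32+7=39). clock=32
Op 16: insert c.com -> 10.0.0.1 (expiry=32+4=36). clock=32
Op 17: tick 6 -> clock=38. purged={c.com}
lookup c.com: not in cache (expired or never inserted)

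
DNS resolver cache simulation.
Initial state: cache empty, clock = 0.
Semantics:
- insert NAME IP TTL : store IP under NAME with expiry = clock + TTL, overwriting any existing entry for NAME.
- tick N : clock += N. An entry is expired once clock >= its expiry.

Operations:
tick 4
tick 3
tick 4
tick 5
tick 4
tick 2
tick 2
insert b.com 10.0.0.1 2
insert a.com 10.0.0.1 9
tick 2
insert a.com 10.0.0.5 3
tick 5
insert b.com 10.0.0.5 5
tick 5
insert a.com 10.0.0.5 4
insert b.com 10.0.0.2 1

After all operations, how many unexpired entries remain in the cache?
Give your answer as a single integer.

Op 1: tick 4 -> clock=4.
Op 2: tick 3 -> clock=7.
Op 3: tick 4 -> clock=11.
Op 4: tick 5 -> clock=16.
Op 5: tick 4 -> clock=20.
Op 6: tick 2 -> clock=22.
Op 7: tick 2 -> clock=24.
Op 8: insert b.com -> 10.0.0.1 (expiry=24+2=26). clock=24
Op 9: insert a.com -> 10.0.0.1 (expiry=24+9=33). clock=24
Op 10: tick 2 -> clock=26. purged={b.com}
Op 11: insert a.com -> 10.0.0.5 (expiry=26+3=29). clock=26
Op 12: tick 5 -> clock=31. purged={a.com}
Op 13: insert b.com -> 10.0.0.5 (expiry=31+5=36). clock=31
Op 14: tick 5 -> clock=36. purged={b.com}
Op 15: insert a.com -> 10.0.0.5 (expiry=36+4=40). clock=36
Op 16: insert b.com -> 10.0.0.2 (expiry=36+1=37). clock=36
Final cache (unexpired): {a.com,b.com} -> size=2

Answer: 2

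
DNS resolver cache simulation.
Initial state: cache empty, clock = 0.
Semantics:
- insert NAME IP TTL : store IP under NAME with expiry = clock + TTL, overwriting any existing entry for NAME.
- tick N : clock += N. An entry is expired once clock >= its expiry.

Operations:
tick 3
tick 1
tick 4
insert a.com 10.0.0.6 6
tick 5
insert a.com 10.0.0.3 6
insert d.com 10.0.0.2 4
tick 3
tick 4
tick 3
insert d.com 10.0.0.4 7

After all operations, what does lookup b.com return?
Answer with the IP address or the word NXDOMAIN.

Op 1: tick 3 -> clock=3.
Op 2: tick 1 -> clock=4.
Op 3: tick 4 -> clock=8.
Op 4: insert a.com -> 10.0.0.6 (expiry=8+6=14). clock=8
Op 5: tick 5 -> clock=13.
Op 6: insert a.com -> 10.0.0.3 (expiry=13+6=19). clock=13
Op 7: insert d.com -> 10.0.0.2 (expiry=13+4=17). clock=13
Op 8: tick 3 -> clock=16.
Op 9: tick 4 -> clock=20. purged={a.com,d.com}
Op 10: tick 3 -> clock=23.
Op 11: insert d.com -> 10.0.0.4 (expiry=23+7=30). clock=23
lookup b.com: not in cache (expired or never inserted)

Answer: NXDOMAIN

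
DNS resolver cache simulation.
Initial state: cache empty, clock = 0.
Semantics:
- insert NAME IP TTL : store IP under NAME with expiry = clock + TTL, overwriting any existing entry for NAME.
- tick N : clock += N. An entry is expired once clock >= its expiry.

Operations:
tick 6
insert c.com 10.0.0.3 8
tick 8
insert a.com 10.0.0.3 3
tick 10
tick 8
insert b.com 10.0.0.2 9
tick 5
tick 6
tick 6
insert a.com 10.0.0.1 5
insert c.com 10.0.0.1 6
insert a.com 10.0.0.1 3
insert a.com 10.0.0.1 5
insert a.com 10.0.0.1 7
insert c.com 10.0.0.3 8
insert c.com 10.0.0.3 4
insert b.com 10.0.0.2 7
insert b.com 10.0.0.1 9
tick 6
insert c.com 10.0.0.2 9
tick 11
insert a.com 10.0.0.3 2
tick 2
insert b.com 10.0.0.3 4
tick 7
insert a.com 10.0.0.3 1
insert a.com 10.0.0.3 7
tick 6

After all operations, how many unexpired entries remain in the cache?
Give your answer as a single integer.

Answer: 1

Derivation:
Op 1: tick 6 -> clock=6.
Op 2: insert c.com -> 10.0.0.3 (expiry=6+8=14). clock=6
Op 3: tick 8 -> clock=14. purged={c.com}
Op 4: insert a.com -> 10.0.0.3 (expiry=14+3=17). clock=14
Op 5: tick 10 -> clock=24. purged={a.com}
Op 6: tick 8 -> clock=32.
Op 7: insert b.com -> 10.0.0.2 (expiry=32+9=41). clock=32
Op 8: tick 5 -> clock=37.
Op 9: tick 6 -> clock=43. purged={b.com}
Op 10: tick 6 -> clock=49.
Op 11: insert a.com -> 10.0.0.1 (expiry=49+5=54). clock=49
Op 12: insert c.com -> 10.0.0.1 (expiry=49+6=55). clock=49
Op 13: insert a.com -> 10.0.0.1 (expiry=49+3=52). clock=49
Op 14: insert a.com -> 10.0.0.1 (expiry=49+5=54). clock=49
Op 15: insert a.com -> 10.0.0.1 (expiry=49+7=56). clock=49
Op 16: insert c.com -> 10.0.0.3 (expiry=49+8=57). clock=49
Op 17: insert c.com -> 10.0.0.3 (expiry=49+4=53). clock=49
Op 18: insert b.com -> 10.0.0.2 (expiry=49+7=56). clock=49
Op 19: insert b.com -> 10.0.0.1 (expiry=49+9=58). clock=49
Op 20: tick 6 -> clock=55. purged={c.com}
Op 21: insert c.com -> 10.0.0.2 (expiry=55+9=64). clock=55
Op 22: tick 11 -> clock=66. purged={a.com,b.com,c.com}
Op 23: insert a.com -> 10.0.0.3 (expiry=66+2=68). clock=66
Op 24: tick 2 -> clock=68. purged={a.com}
Op 25: insert b.com -> 10.0.0.3 (expiry=68+4=72). clock=68
Op 26: tick 7 -> clock=75. purged={b.com}
Op 27: insert a.com -> 10.0.0.3 (expiry=75+1=76). clock=75
Op 28: insert a.com -> 10.0.0.3 (expiry=75+7=82). clock=75
Op 29: tick 6 -> clock=81.
Final cache (unexpired): {a.com} -> size=1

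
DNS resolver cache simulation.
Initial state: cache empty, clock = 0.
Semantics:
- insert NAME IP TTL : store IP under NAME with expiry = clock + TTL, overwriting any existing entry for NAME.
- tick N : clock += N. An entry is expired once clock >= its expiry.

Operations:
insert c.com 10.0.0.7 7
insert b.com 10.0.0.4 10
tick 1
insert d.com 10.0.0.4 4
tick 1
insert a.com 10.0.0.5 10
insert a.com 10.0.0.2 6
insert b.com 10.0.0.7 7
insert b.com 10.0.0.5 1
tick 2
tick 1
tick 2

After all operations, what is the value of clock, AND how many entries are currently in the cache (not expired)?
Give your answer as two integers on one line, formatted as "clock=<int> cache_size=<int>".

Op 1: insert c.com -> 10.0.0.7 (expiry=0+7=7). clock=0
Op 2: insert b.com -> 10.0.0.4 (expiry=0+10=10). clock=0
Op 3: tick 1 -> clock=1.
Op 4: insert d.com -> 10.0.0.4 (expiry=1+4=5). clock=1
Op 5: tick 1 -> clock=2.
Op 6: insert a.com -> 10.0.0.5 (expiry=2+10=12). clock=2
Op 7: insert a.com -> 10.0.0.2 (expiry=2+6=8). clock=2
Op 8: insert b.com -> 10.0.0.7 (expiry=2+7=9). clock=2
Op 9: insert b.com -> 10.0.0.5 (expiry=2+1=3). clock=2
Op 10: tick 2 -> clock=4. purged={b.com}
Op 11: tick 1 -> clock=5. purged={d.com}
Op 12: tick 2 -> clock=7. purged={c.com}
Final clock = 7
Final cache (unexpired): {a.com} -> size=1

Answer: clock=7 cache_size=1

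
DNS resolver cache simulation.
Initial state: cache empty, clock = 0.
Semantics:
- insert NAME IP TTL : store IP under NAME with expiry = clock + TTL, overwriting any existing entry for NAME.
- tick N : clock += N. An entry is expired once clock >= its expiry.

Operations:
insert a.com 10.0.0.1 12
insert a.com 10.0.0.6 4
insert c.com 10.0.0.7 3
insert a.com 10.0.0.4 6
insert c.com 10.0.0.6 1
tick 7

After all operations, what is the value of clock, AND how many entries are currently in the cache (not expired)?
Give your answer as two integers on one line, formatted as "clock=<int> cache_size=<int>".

Answer: clock=7 cache_size=0

Derivation:
Op 1: insert a.com -> 10.0.0.1 (expiry=0+12=12). clock=0
Op 2: insert a.com -> 10.0.0.6 (expiry=0+4=4). clock=0
Op 3: insert c.com -> 10.0.0.7 (expiry=0+3=3). clock=0
Op 4: insert a.com -> 10.0.0.4 (expiry=0+6=6). clock=0
Op 5: insert c.com -> 10.0.0.6 (expiry=0+1=1). clock=0
Op 6: tick 7 -> clock=7. purged={a.com,c.com}
Final clock = 7
Final cache (unexpired): {} -> size=0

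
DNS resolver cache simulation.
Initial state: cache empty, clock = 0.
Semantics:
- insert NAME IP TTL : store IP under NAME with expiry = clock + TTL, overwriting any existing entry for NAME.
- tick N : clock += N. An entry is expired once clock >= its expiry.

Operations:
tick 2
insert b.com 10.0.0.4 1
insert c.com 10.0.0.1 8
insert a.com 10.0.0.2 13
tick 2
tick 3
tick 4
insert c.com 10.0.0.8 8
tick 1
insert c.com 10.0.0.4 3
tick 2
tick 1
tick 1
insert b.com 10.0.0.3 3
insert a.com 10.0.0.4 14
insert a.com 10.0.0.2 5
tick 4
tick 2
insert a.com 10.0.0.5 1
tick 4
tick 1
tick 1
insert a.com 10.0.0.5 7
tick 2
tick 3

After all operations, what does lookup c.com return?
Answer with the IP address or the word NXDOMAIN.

Answer: NXDOMAIN

Derivation:
Op 1: tick 2 -> clock=2.
Op 2: insert b.com -> 10.0.0.4 (expiry=2+1=3). clock=2
Op 3: insert c.com -> 10.0.0.1 (expiry=2+8=10). clock=2
Op 4: insert a.com -> 10.0.0.2 (expiry=2+13=15). clock=2
Op 5: tick 2 -> clock=4. purged={b.com}
Op 6: tick 3 -> clock=7.
Op 7: tick 4 -> clock=11. purged={c.com}
Op 8: insert c.com -> 10.0.0.8 (expiry=11+8=19). clock=11
Op 9: tick 1 -> clock=12.
Op 10: insert c.com -> 10.0.0.4 (expiry=12+3=15). clock=12
Op 11: tick 2 -> clock=14.
Op 12: tick 1 -> clock=15. purged={a.com,c.com}
Op 13: tick 1 -> clock=16.
Op 14: insert b.com -> 10.0.0.3 (expiry=16+3=19). clock=16
Op 15: insert a.com -> 10.0.0.4 (expiry=16+14=30). clock=16
Op 16: insert a.com -> 10.0.0.2 (expiry=16+5=21). clock=16
Op 17: tick 4 -> clock=20. purged={b.com}
Op 18: tick 2 -> clock=22. purged={a.com}
Op 19: insert a.com -> 10.0.0.5 (expiry=22+1=23). clock=22
Op 20: tick 4 -> clock=26. purged={a.com}
Op 21: tick 1 -> clock=27.
Op 22: tick 1 -> clock=28.
Op 23: insert a.com -> 10.0.0.5 (expiry=28+7=35). clock=28
Op 24: tick 2 -> clock=30.
Op 25: tick 3 -> clock=33.
lookup c.com: not in cache (expired or never inserted)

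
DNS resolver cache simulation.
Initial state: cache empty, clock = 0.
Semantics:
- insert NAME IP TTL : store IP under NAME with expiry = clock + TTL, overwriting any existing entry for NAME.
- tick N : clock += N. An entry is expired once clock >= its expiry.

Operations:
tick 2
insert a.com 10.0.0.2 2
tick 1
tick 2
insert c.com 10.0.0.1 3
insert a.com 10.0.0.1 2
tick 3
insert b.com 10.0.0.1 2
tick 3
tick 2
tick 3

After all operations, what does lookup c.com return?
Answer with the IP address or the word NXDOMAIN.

Op 1: tick 2 -> clock=2.
Op 2: insert a.com -> 10.0.0.2 (expiry=2+2=4). clock=2
Op 3: tick 1 -> clock=3.
Op 4: tick 2 -> clock=5. purged={a.com}
Op 5: insert c.com -> 10.0.0.1 (expiry=5+3=8). clock=5
Op 6: insert a.com -> 10.0.0.1 (expiry=5+2=7). clock=5
Op 7: tick 3 -> clock=8. purged={a.com,c.com}
Op 8: insert b.com -> 10.0.0.1 (expiry=8+2=10). clock=8
Op 9: tick 3 -> clock=11. purged={b.com}
Op 10: tick 2 -> clock=13.
Op 11: tick 3 -> clock=16.
lookup c.com: not in cache (expired or never inserted)

Answer: NXDOMAIN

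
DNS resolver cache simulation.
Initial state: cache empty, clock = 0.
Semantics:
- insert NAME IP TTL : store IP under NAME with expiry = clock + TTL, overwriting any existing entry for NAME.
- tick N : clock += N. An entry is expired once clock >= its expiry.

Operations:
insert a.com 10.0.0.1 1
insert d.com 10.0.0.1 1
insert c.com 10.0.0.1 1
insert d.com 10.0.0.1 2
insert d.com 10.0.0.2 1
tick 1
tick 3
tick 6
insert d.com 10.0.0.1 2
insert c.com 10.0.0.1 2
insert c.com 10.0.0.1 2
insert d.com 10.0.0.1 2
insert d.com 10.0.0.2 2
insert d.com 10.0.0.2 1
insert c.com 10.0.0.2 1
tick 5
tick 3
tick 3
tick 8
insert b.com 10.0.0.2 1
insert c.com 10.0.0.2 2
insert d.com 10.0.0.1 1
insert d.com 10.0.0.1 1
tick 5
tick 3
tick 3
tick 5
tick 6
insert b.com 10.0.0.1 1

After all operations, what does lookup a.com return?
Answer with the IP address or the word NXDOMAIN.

Op 1: insert a.com -> 10.0.0.1 (expiry=0+1=1). clock=0
Op 2: insert d.com -> 10.0.0.1 (expiry=0+1=1). clock=0
Op 3: insert c.com -> 10.0.0.1 (expiry=0+1=1). clock=0
Op 4: insert d.com -> 10.0.0.1 (expiry=0+2=2). clock=0
Op 5: insert d.com -> 10.0.0.2 (expiry=0+1=1). clock=0
Op 6: tick 1 -> clock=1. purged={a.com,c.com,d.com}
Op 7: tick 3 -> clock=4.
Op 8: tick 6 -> clock=10.
Op 9: insert d.com -> 10.0.0.1 (expiry=10+2=12). clock=10
Op 10: insert c.com -> 10.0.0.1 (expiry=10+2=12). clock=10
Op 11: insert c.com -> 10.0.0.1 (expiry=10+2=12). clock=10
Op 12: insert d.com -> 10.0.0.1 (expiry=10+2=12). clock=10
Op 13: insert d.com -> 10.0.0.2 (expiry=10+2=12). clock=10
Op 14: insert d.com -> 10.0.0.2 (expiry=10+1=11). clock=10
Op 15: insert c.com -> 10.0.0.2 (expiry=10+1=11). clock=10
Op 16: tick 5 -> clock=15. purged={c.com,d.com}
Op 17: tick 3 -> clock=18.
Op 18: tick 3 -> clock=21.
Op 19: tick 8 -> clock=29.
Op 20: insert b.com -> 10.0.0.2 (expiry=29+1=30). clock=29
Op 21: insert c.com -> 10.0.0.2 (expiry=29+2=31). clock=29
Op 22: insert d.com -> 10.0.0.1 (expiry=29+1=30). clock=29
Op 23: insert d.com -> 10.0.0.1 (expiry=29+1=30). clock=29
Op 24: tick 5 -> clock=34. purged={b.com,c.com,d.com}
Op 25: tick 3 -> clock=37.
Op 26: tick 3 -> clock=40.
Op 27: tick 5 -> clock=45.
Op 28: tick 6 -> clock=51.
Op 29: insert b.com -> 10.0.0.1 (expiry=51+1=52). clock=51
lookup a.com: not in cache (expired or never inserted)

Answer: NXDOMAIN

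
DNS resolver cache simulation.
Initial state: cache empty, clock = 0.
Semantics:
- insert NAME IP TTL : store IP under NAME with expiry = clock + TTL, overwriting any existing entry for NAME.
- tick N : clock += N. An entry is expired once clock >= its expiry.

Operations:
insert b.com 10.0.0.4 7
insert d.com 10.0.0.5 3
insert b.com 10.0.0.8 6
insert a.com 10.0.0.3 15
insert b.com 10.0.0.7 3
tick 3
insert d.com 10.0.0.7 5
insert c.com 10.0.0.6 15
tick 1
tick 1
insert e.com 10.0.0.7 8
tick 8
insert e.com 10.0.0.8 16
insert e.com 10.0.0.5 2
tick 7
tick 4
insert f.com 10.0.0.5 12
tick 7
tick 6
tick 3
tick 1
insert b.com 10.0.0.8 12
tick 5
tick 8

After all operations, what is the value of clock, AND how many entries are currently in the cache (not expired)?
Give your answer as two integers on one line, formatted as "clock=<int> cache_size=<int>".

Op 1: insert b.com -> 10.0.0.4 (expiry=0+7=7). clock=0
Op 2: insert d.com -> 10.0.0.5 (expiry=0+3=3). clock=0
Op 3: insert b.com -> 10.0.0.8 (expiry=0+6=6). clock=0
Op 4: insert a.com -> 10.0.0.3 (expiry=0+15=15). clock=0
Op 5: insert b.com -> 10.0.0.7 (expiry=0+3=3). clock=0
Op 6: tick 3 -> clock=3. purged={b.com,d.com}
Op 7: insert d.com -> 10.0.0.7 (expiry=3+5=8). clock=3
Op 8: insert c.com -> 10.0.0.6 (expiry=3+15=18). clock=3
Op 9: tick 1 -> clock=4.
Op 10: tick 1 -> clock=5.
Op 11: insert e.com -> 10.0.0.7 (expiry=5+8=13). clock=5
Op 12: tick 8 -> clock=13. purged={d.com,e.com}
Op 13: insert e.com -> 10.0.0.8 (expiry=13+16=29). clock=13
Op 14: insert e.com -> 10.0.0.5 (expiry=13+2=15). clock=13
Op 15: tick 7 -> clock=20. purged={a.com,c.com,e.com}
Op 16: tick 4 -> clock=24.
Op 17: insert f.com -> 10.0.0.5 (expiry=24+12=36). clock=24
Op 18: tick 7 -> clock=31.
Op 19: tick 6 -> clock=37. purged={f.com}
Op 20: tick 3 -> clock=40.
Op 21: tick 1 -> clock=41.
Op 22: insert b.com -> 10.0.0.8 (expiry=41+12=53). clock=41
Op 23: tick 5 -> clock=46.
Op 24: tick 8 -> clock=54. purged={b.com}
Final clock = 54
Final cache (unexpired): {} -> size=0

Answer: clock=54 cache_size=0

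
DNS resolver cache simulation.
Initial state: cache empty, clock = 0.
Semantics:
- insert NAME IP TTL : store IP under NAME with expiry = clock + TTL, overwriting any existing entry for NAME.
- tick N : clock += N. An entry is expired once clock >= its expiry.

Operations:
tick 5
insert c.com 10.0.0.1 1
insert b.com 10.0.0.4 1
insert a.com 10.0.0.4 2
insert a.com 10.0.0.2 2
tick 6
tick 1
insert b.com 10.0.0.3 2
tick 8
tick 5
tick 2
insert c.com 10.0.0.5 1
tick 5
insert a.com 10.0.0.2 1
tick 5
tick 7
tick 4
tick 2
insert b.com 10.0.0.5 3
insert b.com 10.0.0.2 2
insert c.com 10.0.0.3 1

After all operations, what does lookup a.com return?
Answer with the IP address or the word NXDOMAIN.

Op 1: tick 5 -> clock=5.
Op 2: insert c.com -> 10.0.0.1 (expiry=5+1=6). clock=5
Op 3: insert b.com -> 10.0.0.4 (expiry=5+1=6). clock=5
Op 4: insert a.com -> 10.0.0.4 (expiry=5+2=7). clock=5
Op 5: insert a.com -> 10.0.0.2 (expiry=5+2=7). clock=5
Op 6: tick 6 -> clock=11. purged={a.com,b.com,c.com}
Op 7: tick 1 -> clock=12.
Op 8: insert b.com -> 10.0.0.3 (expiry=12+2=14). clock=12
Op 9: tick 8 -> clock=20. purged={b.com}
Op 10: tick 5 -> clock=25.
Op 11: tick 2 -> clock=27.
Op 12: insert c.com -> 10.0.0.5 (expiry=27+1=28). clock=27
Op 13: tick 5 -> clock=32. purged={c.com}
Op 14: insert a.com -> 10.0.0.2 (expiry=32+1=33). clock=32
Op 15: tick 5 -> clock=37. purged={a.com}
Op 16: tick 7 -> clock=44.
Op 17: tick 4 -> clock=48.
Op 18: tick 2 -> clock=50.
Op 19: insert b.com -> 10.0.0.5 (expiry=50+3=53). clock=50
Op 20: insert b.com -> 10.0.0.2 (expiry=50+2=52). clock=50
Op 21: insert c.com -> 10.0.0.3 (expiry=50+1=51). clock=50
lookup a.com: not in cache (expired or never inserted)

Answer: NXDOMAIN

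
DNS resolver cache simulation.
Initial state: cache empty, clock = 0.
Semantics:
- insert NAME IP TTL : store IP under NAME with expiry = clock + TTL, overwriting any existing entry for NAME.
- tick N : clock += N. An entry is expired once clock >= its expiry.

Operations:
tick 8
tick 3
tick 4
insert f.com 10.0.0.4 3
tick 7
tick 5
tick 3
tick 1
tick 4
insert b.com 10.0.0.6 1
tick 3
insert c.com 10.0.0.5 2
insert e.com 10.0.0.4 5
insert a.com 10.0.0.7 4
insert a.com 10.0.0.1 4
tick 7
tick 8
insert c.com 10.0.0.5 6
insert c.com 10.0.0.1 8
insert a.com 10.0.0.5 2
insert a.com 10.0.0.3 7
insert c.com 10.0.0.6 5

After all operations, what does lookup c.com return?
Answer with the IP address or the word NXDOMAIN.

Answer: 10.0.0.6

Derivation:
Op 1: tick 8 -> clock=8.
Op 2: tick 3 -> clock=11.
Op 3: tick 4 -> clock=15.
Op 4: insert f.com -> 10.0.0.4 (expiry=15+3=18). clock=15
Op 5: tick 7 -> clock=22. purged={f.com}
Op 6: tick 5 -> clock=27.
Op 7: tick 3 -> clock=30.
Op 8: tick 1 -> clock=31.
Op 9: tick 4 -> clock=35.
Op 10: insert b.com -> 10.0.0.6 (expiry=35+1=36). clock=35
Op 11: tick 3 -> clock=38. purged={b.com}
Op 12: insert c.com -> 10.0.0.5 (expiry=38+2=40). clock=38
Op 13: insert e.com -> 10.0.0.4 (expiry=38+5=43). clock=38
Op 14: insert a.com -> 10.0.0.7 (expiry=38+4=42). clock=38
Op 15: insert a.com -> 10.0.0.1 (expiry=38+4=42). clock=38
Op 16: tick 7 -> clock=45. purged={a.com,c.com,e.com}
Op 17: tick 8 -> clock=53.
Op 18: insert c.com -> 10.0.0.5 (expiry=53+6=59). clock=53
Op 19: insert c.com -> 10.0.0.1 (expiry=53+8=61). clock=53
Op 20: insert a.com -> 10.0.0.5 (expiry=53+2=55). clock=53
Op 21: insert a.com -> 10.0.0.3 (expiry=53+7=60). clock=53
Op 22: insert c.com -> 10.0.0.6 (expiry=53+5=58). clock=53
lookup c.com: present, ip=10.0.0.6 expiry=58 > clock=53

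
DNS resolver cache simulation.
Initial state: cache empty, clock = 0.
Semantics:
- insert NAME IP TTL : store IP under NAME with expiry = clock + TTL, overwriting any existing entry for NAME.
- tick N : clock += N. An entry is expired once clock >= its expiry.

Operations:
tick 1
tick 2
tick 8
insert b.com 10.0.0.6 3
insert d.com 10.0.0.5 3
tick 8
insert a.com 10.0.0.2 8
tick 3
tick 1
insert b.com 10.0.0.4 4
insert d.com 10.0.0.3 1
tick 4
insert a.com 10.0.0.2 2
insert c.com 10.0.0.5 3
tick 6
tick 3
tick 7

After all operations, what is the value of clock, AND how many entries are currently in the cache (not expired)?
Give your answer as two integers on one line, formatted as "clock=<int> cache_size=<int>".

Op 1: tick 1 -> clock=1.
Op 2: tick 2 -> clock=3.
Op 3: tick 8 -> clock=11.
Op 4: insert b.com -> 10.0.0.6 (expiry=11+3=14). clock=11
Op 5: insert d.com -> 10.0.0.5 (expiry=11+3=14). clock=11
Op 6: tick 8 -> clock=19. purged={b.com,d.com}
Op 7: insert a.com -> 10.0.0.2 (expiry=19+8=27). clock=19
Op 8: tick 3 -> clock=22.
Op 9: tick 1 -> clock=23.
Op 10: insert b.com -> 10.0.0.4 (expiry=23+4=27). clock=23
Op 11: insert d.com -> 10.0.0.3 (expiry=23+1=24). clock=23
Op 12: tick 4 -> clock=27. purged={a.com,b.com,d.com}
Op 13: insert a.com -> 10.0.0.2 (expiry=27+2=29). clock=27
Op 14: insert c.com -> 10.0.0.5 (expiry=27+3=30). clock=27
Op 15: tick 6 -> clock=33. purged={a.com,c.com}
Op 16: tick 3 -> clock=36.
Op 17: tick 7 -> clock=43.
Final clock = 43
Final cache (unexpired): {} -> size=0

Answer: clock=43 cache_size=0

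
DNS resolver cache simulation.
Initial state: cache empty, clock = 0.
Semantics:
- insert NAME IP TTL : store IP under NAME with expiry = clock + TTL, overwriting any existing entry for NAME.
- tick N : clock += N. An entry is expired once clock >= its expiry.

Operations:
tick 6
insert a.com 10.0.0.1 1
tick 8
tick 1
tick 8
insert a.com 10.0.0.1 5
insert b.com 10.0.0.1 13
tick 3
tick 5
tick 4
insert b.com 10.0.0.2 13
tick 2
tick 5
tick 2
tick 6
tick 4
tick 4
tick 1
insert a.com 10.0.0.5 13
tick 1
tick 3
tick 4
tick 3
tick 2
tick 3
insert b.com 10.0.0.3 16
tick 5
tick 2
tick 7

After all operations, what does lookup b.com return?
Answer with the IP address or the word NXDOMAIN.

Op 1: tick 6 -> clock=6.
Op 2: insert a.com -> 10.0.0.1 (expiry=6+1=7). clock=6
Op 3: tick 8 -> clock=14. purged={a.com}
Op 4: tick 1 -> clock=15.
Op 5: tick 8 -> clock=23.
Op 6: insert a.com -> 10.0.0.1 (expiry=23+5=28). clock=23
Op 7: insert b.com -> 10.0.0.1 (expiry=23+13=36). clock=23
Op 8: tick 3 -> clock=26.
Op 9: tick 5 -> clock=31. purged={a.com}
Op 10: tick 4 -> clock=35.
Op 11: insert b.com -> 10.0.0.2 (expiry=35+13=48). clock=35
Op 12: tick 2 -> clock=37.
Op 13: tick 5 -> clock=42.
Op 14: tick 2 -> clock=44.
Op 15: tick 6 -> clock=50. purged={b.com}
Op 16: tick 4 -> clock=54.
Op 17: tick 4 -> clock=58.
Op 18: tick 1 -> clock=59.
Op 19: insert a.com -> 10.0.0.5 (expiry=59+13=72). clock=59
Op 20: tick 1 -> clock=60.
Op 21: tick 3 -> clock=63.
Op 22: tick 4 -> clock=67.
Op 23: tick 3 -> clock=70.
Op 24: tick 2 -> clock=72. purged={a.com}
Op 25: tick 3 -> clock=75.
Op 26: insert b.com -> 10.0.0.3 (expiry=75+16=91). clock=75
Op 27: tick 5 -> clock=80.
Op 28: tick 2 -> clock=82.
Op 29: tick 7 -> clock=89.
lookup b.com: present, ip=10.0.0.3 expiry=91 > clock=89

Answer: 10.0.0.3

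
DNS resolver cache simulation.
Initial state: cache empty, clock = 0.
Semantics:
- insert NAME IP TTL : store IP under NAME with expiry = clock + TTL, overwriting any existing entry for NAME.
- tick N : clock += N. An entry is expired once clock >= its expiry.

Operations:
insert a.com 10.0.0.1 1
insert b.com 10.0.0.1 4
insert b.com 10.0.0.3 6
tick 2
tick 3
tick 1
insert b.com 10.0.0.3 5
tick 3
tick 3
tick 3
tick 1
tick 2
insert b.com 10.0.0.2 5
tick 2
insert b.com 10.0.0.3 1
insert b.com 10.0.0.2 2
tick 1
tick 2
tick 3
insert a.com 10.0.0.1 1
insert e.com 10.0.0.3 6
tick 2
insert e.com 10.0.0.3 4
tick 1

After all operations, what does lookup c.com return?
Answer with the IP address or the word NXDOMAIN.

Op 1: insert a.com -> 10.0.0.1 (expiry=0+1=1). clock=0
Op 2: insert b.com -> 10.0.0.1 (expiry=0+4=4). clock=0
Op 3: insert b.com -> 10.0.0.3 (expiry=0+6=6). clock=0
Op 4: tick 2 -> clock=2. purged={a.com}
Op 5: tick 3 -> clock=5.
Op 6: tick 1 -> clock=6. purged={b.com}
Op 7: insert b.com -> 10.0.0.3 (expiry=6+5=11). clock=6
Op 8: tick 3 -> clock=9.
Op 9: tick 3 -> clock=12. purged={b.com}
Op 10: tick 3 -> clock=15.
Op 11: tick 1 -> clock=16.
Op 12: tick 2 -> clock=18.
Op 13: insert b.com -> 10.0.0.2 (expiry=18+5=23). clock=18
Op 14: tick 2 -> clock=20.
Op 15: insert b.com -> 10.0.0.3 (expiry=20+1=21). clock=20
Op 16: insert b.com -> 10.0.0.2 (expiry=20+2=22). clock=20
Op 17: tick 1 -> clock=21.
Op 18: tick 2 -> clock=23. purged={b.com}
Op 19: tick 3 -> clock=26.
Op 20: insert a.com -> 10.0.0.1 (expiry=26+1=27). clock=26
Op 21: insert e.com -> 10.0.0.3 (expiry=26+6=32). clock=26
Op 22: tick 2 -> clock=28. purged={a.com}
Op 23: insert e.com -> 10.0.0.3 (expiry=28+4=32). clock=28
Op 24: tick 1 -> clock=29.
lookup c.com: not in cache (expired or never inserted)

Answer: NXDOMAIN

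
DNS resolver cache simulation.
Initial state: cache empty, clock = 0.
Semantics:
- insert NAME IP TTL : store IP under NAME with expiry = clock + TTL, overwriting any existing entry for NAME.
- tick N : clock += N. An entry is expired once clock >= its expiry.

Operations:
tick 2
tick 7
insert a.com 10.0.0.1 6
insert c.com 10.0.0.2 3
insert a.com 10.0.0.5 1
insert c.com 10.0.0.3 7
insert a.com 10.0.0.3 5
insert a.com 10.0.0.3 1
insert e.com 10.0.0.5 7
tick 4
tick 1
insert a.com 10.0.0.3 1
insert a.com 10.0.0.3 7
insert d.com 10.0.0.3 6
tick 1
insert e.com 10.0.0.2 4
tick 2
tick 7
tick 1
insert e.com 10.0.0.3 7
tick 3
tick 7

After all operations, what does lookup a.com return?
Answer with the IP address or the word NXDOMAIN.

Op 1: tick 2 -> clock=2.
Op 2: tick 7 -> clock=9.
Op 3: insert a.com -> 10.0.0.1 (expiry=9+6=15). clock=9
Op 4: insert c.com -> 10.0.0.2 (expiry=9+3=12). clock=9
Op 5: insert a.com -> 10.0.0.5 (expiry=9+1=10). clock=9
Op 6: insert c.com -> 10.0.0.3 (expiry=9+7=16). clock=9
Op 7: insert a.com -> 10.0.0.3 (expiry=9+5=14). clock=9
Op 8: insert a.com -> 10.0.0.3 (expiry=9+1=10). clock=9
Op 9: insert e.com -> 10.0.0.5 (expiry=9+7=16). clock=9
Op 10: tick 4 -> clock=13. purged={a.com}
Op 11: tick 1 -> clock=14.
Op 12: insert a.com -> 10.0.0.3 (expiry=14+1=15). clock=14
Op 13: insert a.com -> 10.0.0.3 (expiry=14+7=21). clock=14
Op 14: insert d.com -> 10.0.0.3 (expiry=14+6=20). clock=14
Op 15: tick 1 -> clock=15.
Op 16: insert e.com -> 10.0.0.2 (expiry=15+4=19). clock=15
Op 17: tick 2 -> clock=17. purged={c.com}
Op 18: tick 7 -> clock=24. purged={a.com,d.com,e.com}
Op 19: tick 1 -> clock=25.
Op 20: insert e.com -> 10.0.0.3 (expiry=25+7=32). clock=25
Op 21: tick 3 -> clock=28.
Op 22: tick 7 -> clock=35. purged={e.com}
lookup a.com: not in cache (expired or never inserted)

Answer: NXDOMAIN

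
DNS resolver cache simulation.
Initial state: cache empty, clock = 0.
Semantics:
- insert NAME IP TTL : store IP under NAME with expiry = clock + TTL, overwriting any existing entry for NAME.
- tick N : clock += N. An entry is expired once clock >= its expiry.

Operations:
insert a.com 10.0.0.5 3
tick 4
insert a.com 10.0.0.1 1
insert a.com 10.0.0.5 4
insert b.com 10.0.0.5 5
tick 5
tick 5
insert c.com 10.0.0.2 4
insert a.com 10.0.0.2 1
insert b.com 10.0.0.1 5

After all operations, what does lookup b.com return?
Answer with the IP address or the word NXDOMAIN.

Op 1: insert a.com -> 10.0.0.5 (expiry=0+3=3). clock=0
Op 2: tick 4 -> clock=4. purged={a.com}
Op 3: insert a.com -> 10.0.0.1 (expiry=4+1=5). clock=4
Op 4: insert a.com -> 10.0.0.5 (expiry=4+4=8). clock=4
Op 5: insert b.com -> 10.0.0.5 (expiry=4+5=9). clock=4
Op 6: tick 5 -> clock=9. purged={a.com,b.com}
Op 7: tick 5 -> clock=14.
Op 8: insert c.com -> 10.0.0.2 (expiry=14+4=18). clock=14
Op 9: insert a.com -> 10.0.0.2 (expiry=14+1=15). clock=14
Op 10: insert b.com -> 10.0.0.1 (expiry=14+5=19). clock=14
lookup b.com: present, ip=10.0.0.1 expiry=19 > clock=14

Answer: 10.0.0.1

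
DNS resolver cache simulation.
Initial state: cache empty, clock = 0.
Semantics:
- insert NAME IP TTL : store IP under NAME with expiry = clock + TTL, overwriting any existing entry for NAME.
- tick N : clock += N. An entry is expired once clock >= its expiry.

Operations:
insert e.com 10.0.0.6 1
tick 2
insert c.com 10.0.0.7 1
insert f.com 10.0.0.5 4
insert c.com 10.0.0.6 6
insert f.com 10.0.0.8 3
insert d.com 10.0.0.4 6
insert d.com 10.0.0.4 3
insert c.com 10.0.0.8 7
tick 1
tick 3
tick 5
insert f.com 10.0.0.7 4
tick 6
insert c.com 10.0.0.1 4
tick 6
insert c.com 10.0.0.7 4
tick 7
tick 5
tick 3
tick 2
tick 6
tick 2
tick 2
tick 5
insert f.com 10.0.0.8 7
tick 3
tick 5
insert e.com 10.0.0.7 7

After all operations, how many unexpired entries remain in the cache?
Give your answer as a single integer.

Op 1: insert e.com -> 10.0.0.6 (expiry=0+1=1). clock=0
Op 2: tick 2 -> clock=2. purged={e.com}
Op 3: insert c.com -> 10.0.0.7 (expiry=2+1=3). clock=2
Op 4: insert f.com -> 10.0.0.5 (expiry=2+4=6). clock=2
Op 5: insert c.com -> 10.0.0.6 (expiry=2+6=8). clock=2
Op 6: insert f.com -> 10.0.0.8 (expiry=2+3=5). clock=2
Op 7: insert d.com -> 10.0.0.4 (expiry=2+6=8). clock=2
Op 8: insert d.com -> 10.0.0.4 (expiry=2+3=5). clock=2
Op 9: insert c.com -> 10.0.0.8 (expiry=2+7=9). clock=2
Op 10: tick 1 -> clock=3.
Op 11: tick 3 -> clock=6. purged={d.com,f.com}
Op 12: tick 5 -> clock=11. purged={c.com}
Op 13: insert f.com -> 10.0.0.7 (expiry=11+4=15). clock=11
Op 14: tick 6 -> clock=17. purged={f.com}
Op 15: insert c.com -> 10.0.0.1 (expiry=17+4=21). clock=17
Op 16: tick 6 -> clock=23. purged={c.com}
Op 17: insert c.com -> 10.0.0.7 (expiry=23+4=27). clock=23
Op 18: tick 7 -> clock=30. purged={c.com}
Op 19: tick 5 -> clock=35.
Op 20: tick 3 -> clock=38.
Op 21: tick 2 -> clock=40.
Op 22: tick 6 -> clock=46.
Op 23: tick 2 -> clock=48.
Op 24: tick 2 -> clock=50.
Op 25: tick 5 -> clock=55.
Op 26: insert f.com -> 10.0.0.8 (expiry=55+7=62). clock=55
Op 27: tick 3 -> clock=58.
Op 28: tick 5 -> clock=63. purged={f.com}
Op 29: insert e.com -> 10.0.0.7 (expiry=63+7=70). clock=63
Final cache (unexpired): {e.com} -> size=1

Answer: 1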